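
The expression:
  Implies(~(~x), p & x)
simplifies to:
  p | ~x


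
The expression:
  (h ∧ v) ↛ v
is never true.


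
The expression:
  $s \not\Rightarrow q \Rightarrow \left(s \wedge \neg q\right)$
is always true.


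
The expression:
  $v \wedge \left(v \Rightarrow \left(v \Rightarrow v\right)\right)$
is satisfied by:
  {v: True}


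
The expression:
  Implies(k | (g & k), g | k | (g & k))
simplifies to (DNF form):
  True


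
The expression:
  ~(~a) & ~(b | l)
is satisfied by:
  {a: True, b: False, l: False}


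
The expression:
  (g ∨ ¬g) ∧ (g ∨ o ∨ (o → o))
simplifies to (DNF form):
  True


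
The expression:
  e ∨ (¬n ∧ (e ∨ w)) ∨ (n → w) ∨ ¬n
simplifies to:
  e ∨ w ∨ ¬n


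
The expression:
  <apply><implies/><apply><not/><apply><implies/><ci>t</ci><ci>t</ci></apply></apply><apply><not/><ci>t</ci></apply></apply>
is always true.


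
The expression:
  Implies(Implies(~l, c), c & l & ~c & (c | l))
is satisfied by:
  {l: False, c: False}


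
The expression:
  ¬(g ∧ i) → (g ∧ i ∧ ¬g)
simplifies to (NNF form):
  g ∧ i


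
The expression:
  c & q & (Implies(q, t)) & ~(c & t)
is never true.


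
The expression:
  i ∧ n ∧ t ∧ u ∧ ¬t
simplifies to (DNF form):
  False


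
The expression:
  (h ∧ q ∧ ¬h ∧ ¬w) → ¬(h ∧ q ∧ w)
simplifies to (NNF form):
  True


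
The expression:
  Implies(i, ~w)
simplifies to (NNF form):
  ~i | ~w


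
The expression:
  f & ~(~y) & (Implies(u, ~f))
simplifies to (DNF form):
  f & y & ~u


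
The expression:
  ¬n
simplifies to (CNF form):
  ¬n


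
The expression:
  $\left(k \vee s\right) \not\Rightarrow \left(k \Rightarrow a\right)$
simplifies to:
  $k \wedge \neg a$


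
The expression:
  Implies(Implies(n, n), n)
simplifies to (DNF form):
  n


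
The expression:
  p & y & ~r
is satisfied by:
  {p: True, y: True, r: False}


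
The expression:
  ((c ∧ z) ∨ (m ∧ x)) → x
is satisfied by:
  {x: True, c: False, z: False}
  {c: False, z: False, x: False}
  {x: True, z: True, c: False}
  {z: True, c: False, x: False}
  {x: True, c: True, z: False}
  {c: True, x: False, z: False}
  {x: True, z: True, c: True}


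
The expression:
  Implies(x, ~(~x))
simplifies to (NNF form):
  True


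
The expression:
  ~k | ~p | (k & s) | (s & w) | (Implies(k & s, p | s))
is always true.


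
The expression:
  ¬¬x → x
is always true.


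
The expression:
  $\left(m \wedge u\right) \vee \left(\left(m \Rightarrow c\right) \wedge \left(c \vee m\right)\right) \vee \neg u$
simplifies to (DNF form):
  $c \vee m \vee \neg u$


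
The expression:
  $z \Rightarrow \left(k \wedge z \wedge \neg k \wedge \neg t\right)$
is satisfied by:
  {z: False}


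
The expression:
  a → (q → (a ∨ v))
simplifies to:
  True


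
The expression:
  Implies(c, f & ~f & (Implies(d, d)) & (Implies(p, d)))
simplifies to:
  ~c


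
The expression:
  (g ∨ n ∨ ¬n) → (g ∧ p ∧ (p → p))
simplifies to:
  g ∧ p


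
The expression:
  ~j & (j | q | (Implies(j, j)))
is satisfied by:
  {j: False}


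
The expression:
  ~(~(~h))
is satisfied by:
  {h: False}


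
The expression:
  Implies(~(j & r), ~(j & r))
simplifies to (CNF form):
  True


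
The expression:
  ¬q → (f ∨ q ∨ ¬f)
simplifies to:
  True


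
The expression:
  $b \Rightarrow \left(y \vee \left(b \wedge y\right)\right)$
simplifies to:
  $y \vee \neg b$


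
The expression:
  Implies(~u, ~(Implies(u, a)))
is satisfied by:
  {u: True}


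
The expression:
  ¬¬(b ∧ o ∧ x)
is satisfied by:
  {b: True, x: True, o: True}


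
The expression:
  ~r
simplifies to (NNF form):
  ~r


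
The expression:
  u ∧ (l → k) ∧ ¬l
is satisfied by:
  {u: True, l: False}


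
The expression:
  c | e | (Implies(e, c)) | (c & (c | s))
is always true.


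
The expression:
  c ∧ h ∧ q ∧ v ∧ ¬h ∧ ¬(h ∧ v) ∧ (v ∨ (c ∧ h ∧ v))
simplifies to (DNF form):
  False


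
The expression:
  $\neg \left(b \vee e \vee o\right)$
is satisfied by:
  {e: False, o: False, b: False}


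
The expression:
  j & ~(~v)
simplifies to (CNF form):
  j & v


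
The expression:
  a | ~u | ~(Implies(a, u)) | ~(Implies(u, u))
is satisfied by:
  {a: True, u: False}
  {u: False, a: False}
  {u: True, a: True}


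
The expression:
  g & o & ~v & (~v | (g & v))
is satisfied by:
  {g: True, o: True, v: False}


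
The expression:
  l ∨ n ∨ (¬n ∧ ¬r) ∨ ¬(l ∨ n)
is always true.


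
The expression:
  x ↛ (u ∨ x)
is never true.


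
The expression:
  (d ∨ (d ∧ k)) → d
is always true.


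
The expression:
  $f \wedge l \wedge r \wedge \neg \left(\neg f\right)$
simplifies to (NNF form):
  $f \wedge l \wedge r$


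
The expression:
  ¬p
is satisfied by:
  {p: False}


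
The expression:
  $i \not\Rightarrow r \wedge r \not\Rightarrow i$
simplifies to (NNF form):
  $\text{False}$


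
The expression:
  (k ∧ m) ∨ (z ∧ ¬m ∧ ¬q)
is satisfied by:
  {m: True, z: True, k: True, q: False}
  {m: True, k: True, z: False, q: False}
  {m: True, q: True, z: True, k: True}
  {m: True, q: True, k: True, z: False}
  {z: True, k: True, q: False, m: False}
  {z: True, q: False, k: False, m: False}


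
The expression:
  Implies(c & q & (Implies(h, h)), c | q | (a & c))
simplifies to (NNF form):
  True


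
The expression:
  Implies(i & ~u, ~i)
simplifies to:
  u | ~i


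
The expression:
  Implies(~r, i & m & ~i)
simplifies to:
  r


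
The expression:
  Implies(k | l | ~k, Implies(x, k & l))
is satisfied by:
  {l: True, k: True, x: False}
  {l: True, k: False, x: False}
  {k: True, l: False, x: False}
  {l: False, k: False, x: False}
  {x: True, l: True, k: True}


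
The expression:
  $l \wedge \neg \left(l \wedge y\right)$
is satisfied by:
  {l: True, y: False}


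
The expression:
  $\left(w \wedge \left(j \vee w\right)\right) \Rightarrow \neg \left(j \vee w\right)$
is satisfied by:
  {w: False}


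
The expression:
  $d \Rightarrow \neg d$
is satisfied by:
  {d: False}


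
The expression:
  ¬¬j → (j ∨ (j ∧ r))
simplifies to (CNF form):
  True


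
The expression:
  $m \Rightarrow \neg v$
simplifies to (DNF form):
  $\neg m \vee \neg v$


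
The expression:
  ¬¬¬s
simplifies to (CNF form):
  ¬s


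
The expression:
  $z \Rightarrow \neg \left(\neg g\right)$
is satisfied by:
  {g: True, z: False}
  {z: False, g: False}
  {z: True, g: True}


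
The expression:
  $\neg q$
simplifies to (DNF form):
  $\neg q$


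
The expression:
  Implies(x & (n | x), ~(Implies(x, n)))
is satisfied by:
  {x: False, n: False}
  {n: True, x: False}
  {x: True, n: False}


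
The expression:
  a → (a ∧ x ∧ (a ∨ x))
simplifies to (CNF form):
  x ∨ ¬a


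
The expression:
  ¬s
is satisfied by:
  {s: False}


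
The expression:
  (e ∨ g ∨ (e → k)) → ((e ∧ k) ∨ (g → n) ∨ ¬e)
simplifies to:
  k ∨ n ∨ ¬e ∨ ¬g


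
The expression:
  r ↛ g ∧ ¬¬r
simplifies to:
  r ∧ ¬g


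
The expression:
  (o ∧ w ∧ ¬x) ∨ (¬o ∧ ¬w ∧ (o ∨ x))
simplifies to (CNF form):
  (o ∨ x) ∧ (w ∨ ¬o) ∧ (¬w ∨ ¬x)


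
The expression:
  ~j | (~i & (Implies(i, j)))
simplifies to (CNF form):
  ~i | ~j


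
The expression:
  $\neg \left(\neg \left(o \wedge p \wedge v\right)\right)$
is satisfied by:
  {p: True, o: True, v: True}


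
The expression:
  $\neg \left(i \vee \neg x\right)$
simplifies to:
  $x \wedge \neg i$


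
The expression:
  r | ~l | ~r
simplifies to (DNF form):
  True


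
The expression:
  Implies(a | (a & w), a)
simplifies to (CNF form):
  True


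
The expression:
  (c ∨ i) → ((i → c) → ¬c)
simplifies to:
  ¬c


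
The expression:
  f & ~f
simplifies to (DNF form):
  False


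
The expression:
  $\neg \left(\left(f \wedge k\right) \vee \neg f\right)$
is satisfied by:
  {f: True, k: False}


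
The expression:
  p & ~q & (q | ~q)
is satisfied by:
  {p: True, q: False}


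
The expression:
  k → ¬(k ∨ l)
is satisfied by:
  {k: False}


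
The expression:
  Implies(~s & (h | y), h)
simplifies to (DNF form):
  h | s | ~y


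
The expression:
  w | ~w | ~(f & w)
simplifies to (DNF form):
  True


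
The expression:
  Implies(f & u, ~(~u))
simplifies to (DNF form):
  True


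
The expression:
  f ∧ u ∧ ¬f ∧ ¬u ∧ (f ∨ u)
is never true.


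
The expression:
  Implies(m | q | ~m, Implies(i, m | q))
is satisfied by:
  {q: True, m: True, i: False}
  {q: True, m: False, i: False}
  {m: True, q: False, i: False}
  {q: False, m: False, i: False}
  {i: True, q: True, m: True}
  {i: True, q: True, m: False}
  {i: True, m: True, q: False}


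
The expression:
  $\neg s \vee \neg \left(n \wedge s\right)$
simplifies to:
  $\neg n \vee \neg s$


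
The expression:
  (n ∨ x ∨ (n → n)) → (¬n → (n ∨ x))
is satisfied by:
  {n: True, x: True}
  {n: True, x: False}
  {x: True, n: False}


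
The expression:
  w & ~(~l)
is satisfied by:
  {w: True, l: True}


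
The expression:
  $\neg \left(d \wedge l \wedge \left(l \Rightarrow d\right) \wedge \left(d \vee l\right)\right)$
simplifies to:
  $\neg d \vee \neg l$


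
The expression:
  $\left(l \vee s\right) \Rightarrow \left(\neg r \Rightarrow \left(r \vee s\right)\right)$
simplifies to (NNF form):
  $r \vee s \vee \neg l$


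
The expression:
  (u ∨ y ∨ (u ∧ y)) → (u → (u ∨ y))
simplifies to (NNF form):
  True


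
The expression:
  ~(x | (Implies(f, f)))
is never true.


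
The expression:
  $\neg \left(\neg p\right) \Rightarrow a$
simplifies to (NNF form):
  $a \vee \neg p$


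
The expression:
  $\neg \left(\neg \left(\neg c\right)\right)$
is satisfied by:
  {c: False}


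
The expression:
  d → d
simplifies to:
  True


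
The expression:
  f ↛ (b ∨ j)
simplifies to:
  f ∧ ¬b ∧ ¬j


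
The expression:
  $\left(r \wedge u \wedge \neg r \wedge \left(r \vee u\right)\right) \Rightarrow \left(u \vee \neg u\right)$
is always true.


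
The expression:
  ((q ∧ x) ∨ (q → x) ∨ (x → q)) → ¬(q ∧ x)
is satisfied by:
  {q: False, x: False}
  {x: True, q: False}
  {q: True, x: False}


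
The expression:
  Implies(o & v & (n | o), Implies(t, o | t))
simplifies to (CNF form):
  True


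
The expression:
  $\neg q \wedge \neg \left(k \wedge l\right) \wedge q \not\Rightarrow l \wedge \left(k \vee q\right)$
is never true.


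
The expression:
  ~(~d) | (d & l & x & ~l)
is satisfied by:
  {d: True}


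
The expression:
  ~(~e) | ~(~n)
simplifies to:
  e | n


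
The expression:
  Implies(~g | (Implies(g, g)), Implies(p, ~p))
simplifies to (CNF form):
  ~p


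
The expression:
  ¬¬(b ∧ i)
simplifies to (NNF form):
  b ∧ i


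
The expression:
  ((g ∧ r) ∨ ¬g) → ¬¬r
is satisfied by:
  {r: True, g: True}
  {r: True, g: False}
  {g: True, r: False}


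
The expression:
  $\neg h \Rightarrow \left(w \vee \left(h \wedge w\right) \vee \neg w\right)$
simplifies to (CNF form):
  $\text{True}$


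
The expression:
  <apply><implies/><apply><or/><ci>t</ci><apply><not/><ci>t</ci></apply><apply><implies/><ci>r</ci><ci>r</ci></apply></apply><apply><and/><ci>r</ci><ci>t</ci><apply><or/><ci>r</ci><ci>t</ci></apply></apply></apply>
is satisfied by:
  {t: True, r: True}


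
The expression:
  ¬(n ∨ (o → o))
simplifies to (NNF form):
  False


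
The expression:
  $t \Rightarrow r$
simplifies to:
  $r \vee \neg t$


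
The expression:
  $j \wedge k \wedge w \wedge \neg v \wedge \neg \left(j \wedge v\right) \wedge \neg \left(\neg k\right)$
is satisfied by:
  {j: True, w: True, k: True, v: False}


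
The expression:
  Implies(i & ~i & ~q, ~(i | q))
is always true.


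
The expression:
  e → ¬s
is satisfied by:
  {s: False, e: False}
  {e: True, s: False}
  {s: True, e: False}


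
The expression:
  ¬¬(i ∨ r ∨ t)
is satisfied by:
  {i: True, r: True, t: True}
  {i: True, r: True, t: False}
  {i: True, t: True, r: False}
  {i: True, t: False, r: False}
  {r: True, t: True, i: False}
  {r: True, t: False, i: False}
  {t: True, r: False, i: False}


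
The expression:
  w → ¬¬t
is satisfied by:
  {t: True, w: False}
  {w: False, t: False}
  {w: True, t: True}


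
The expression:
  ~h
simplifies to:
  ~h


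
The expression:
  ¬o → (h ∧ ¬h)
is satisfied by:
  {o: True}


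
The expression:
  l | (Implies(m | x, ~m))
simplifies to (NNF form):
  l | ~m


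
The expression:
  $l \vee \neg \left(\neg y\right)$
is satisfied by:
  {y: True, l: True}
  {y: True, l: False}
  {l: True, y: False}


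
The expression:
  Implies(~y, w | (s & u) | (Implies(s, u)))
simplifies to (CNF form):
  u | w | y | ~s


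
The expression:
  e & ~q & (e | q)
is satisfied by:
  {e: True, q: False}


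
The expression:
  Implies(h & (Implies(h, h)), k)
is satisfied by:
  {k: True, h: False}
  {h: False, k: False}
  {h: True, k: True}


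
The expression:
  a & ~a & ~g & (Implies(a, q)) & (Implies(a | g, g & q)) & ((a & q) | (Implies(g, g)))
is never true.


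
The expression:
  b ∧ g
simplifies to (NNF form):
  b ∧ g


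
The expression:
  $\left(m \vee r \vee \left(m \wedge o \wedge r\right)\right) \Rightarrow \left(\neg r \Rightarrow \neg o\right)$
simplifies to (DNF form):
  $r \vee \neg m \vee \neg o$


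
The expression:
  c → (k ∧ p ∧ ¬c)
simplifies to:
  ¬c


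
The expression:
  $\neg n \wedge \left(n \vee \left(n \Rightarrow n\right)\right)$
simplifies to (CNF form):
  $\neg n$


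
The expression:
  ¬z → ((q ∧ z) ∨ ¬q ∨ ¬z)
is always true.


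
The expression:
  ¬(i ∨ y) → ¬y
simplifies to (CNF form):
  True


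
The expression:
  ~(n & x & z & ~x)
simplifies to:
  True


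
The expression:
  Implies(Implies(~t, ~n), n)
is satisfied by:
  {n: True}


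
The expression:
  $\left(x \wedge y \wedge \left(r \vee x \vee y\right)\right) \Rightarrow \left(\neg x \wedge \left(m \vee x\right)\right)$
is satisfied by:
  {y: False, x: False}
  {x: True, y: False}
  {y: True, x: False}


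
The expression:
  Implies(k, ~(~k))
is always true.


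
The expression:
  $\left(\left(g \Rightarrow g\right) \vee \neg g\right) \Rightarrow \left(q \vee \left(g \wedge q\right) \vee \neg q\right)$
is always true.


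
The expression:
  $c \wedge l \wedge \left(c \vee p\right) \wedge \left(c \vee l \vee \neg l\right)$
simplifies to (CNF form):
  $c \wedge l$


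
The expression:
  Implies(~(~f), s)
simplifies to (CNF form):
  s | ~f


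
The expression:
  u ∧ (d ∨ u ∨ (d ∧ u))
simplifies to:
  u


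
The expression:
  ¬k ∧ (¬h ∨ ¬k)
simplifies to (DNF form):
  ¬k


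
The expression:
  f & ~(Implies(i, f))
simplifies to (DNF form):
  False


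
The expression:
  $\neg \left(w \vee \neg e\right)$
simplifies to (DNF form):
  $e \wedge \neg w$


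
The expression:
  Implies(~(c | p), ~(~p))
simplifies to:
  c | p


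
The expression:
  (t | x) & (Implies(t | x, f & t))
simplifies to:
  f & t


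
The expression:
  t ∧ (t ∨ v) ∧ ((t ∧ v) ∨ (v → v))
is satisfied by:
  {t: True}


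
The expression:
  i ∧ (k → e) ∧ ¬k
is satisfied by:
  {i: True, k: False}


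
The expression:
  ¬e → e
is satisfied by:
  {e: True}


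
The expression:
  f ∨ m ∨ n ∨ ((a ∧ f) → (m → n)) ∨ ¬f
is always true.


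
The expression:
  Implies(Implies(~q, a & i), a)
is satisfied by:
  {a: True, q: False}
  {q: False, a: False}
  {q: True, a: True}


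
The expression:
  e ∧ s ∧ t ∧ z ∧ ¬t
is never true.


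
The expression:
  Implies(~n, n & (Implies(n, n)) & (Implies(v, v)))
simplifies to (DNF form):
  n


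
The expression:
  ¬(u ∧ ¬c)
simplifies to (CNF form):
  c ∨ ¬u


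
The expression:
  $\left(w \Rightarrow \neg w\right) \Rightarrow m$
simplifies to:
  $m \vee w$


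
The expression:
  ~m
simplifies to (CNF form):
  ~m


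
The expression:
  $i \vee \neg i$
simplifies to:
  $\text{True}$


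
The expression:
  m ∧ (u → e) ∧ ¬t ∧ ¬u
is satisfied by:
  {m: True, u: False, t: False}


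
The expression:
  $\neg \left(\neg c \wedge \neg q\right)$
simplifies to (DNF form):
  $c \vee q$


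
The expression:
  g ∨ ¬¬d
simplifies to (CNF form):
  d ∨ g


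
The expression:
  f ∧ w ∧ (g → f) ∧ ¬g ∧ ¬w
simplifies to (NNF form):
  False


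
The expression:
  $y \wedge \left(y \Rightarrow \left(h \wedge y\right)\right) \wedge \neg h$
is never true.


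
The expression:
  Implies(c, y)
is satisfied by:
  {y: True, c: False}
  {c: False, y: False}
  {c: True, y: True}


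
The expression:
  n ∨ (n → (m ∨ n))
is always true.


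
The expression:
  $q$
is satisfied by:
  {q: True}


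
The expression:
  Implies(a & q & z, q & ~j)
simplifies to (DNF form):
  ~a | ~j | ~q | ~z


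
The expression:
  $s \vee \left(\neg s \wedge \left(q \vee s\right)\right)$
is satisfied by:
  {q: True, s: True}
  {q: True, s: False}
  {s: True, q: False}


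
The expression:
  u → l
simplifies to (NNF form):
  l ∨ ¬u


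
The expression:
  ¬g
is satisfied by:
  {g: False}


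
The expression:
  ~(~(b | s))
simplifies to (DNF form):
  b | s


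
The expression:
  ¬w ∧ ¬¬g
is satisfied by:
  {g: True, w: False}


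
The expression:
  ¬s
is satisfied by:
  {s: False}


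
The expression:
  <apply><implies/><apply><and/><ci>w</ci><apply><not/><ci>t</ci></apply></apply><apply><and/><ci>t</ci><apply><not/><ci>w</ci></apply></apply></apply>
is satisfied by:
  {t: True, w: False}
  {w: False, t: False}
  {w: True, t: True}


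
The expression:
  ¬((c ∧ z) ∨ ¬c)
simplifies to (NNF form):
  c ∧ ¬z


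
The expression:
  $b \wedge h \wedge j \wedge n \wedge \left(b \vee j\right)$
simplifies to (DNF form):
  $b \wedge h \wedge j \wedge n$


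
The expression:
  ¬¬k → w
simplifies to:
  w ∨ ¬k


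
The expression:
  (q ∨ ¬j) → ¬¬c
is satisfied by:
  {c: True, j: True, q: False}
  {c: True, q: False, j: False}
  {c: True, j: True, q: True}
  {c: True, q: True, j: False}
  {j: True, q: False, c: False}


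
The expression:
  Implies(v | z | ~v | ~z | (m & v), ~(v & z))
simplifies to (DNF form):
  ~v | ~z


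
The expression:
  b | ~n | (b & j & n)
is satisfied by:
  {b: True, n: False}
  {n: False, b: False}
  {n: True, b: True}


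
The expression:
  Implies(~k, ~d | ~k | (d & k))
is always true.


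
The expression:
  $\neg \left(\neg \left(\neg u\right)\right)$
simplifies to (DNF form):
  $\neg u$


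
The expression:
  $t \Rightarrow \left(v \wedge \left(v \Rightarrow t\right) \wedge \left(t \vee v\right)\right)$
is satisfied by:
  {v: True, t: False}
  {t: False, v: False}
  {t: True, v: True}


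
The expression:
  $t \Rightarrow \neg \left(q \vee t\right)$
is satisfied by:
  {t: False}


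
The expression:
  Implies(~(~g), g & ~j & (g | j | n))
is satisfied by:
  {g: False, j: False}
  {j: True, g: False}
  {g: True, j: False}


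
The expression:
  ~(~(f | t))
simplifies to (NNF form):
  f | t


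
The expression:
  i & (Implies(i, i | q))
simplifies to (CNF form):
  i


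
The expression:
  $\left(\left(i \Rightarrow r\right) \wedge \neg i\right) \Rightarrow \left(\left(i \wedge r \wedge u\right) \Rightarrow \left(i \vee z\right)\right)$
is always true.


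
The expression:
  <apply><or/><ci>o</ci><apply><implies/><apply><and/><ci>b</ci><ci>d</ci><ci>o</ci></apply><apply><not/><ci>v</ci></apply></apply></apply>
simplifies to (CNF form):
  <true/>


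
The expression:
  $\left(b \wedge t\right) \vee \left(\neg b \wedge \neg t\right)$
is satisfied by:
  {t: False, b: False}
  {b: True, t: True}


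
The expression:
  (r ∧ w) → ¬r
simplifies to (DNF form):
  ¬r ∨ ¬w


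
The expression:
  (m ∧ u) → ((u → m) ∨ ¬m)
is always true.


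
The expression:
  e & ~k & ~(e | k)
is never true.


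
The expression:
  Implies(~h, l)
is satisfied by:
  {l: True, h: True}
  {l: True, h: False}
  {h: True, l: False}


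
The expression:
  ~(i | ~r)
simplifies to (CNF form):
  r & ~i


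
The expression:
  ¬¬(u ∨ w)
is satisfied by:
  {u: True, w: True}
  {u: True, w: False}
  {w: True, u: False}


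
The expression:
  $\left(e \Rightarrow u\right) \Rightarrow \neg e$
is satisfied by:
  {u: False, e: False}
  {e: True, u: False}
  {u: True, e: False}


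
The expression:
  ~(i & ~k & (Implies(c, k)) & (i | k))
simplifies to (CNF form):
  c | k | ~i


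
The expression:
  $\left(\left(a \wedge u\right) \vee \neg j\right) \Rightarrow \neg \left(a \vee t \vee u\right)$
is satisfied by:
  {j: True, u: False, a: False, t: False}
  {t: True, j: True, u: False, a: False}
  {j: True, a: True, u: False, t: False}
  {t: True, j: True, a: True, u: False}
  {j: True, u: True, a: False, t: False}
  {j: True, t: True, u: True, a: False}
  {t: False, u: False, a: False, j: False}


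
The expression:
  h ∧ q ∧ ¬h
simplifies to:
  False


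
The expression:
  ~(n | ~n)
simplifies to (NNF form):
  False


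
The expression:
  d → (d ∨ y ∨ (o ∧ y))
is always true.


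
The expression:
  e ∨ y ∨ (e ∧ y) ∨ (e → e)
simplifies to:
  True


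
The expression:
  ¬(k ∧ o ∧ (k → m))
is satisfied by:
  {k: False, o: False, m: False}
  {m: True, k: False, o: False}
  {o: True, k: False, m: False}
  {m: True, o: True, k: False}
  {k: True, m: False, o: False}
  {m: True, k: True, o: False}
  {o: True, k: True, m: False}


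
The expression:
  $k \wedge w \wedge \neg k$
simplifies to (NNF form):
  $\text{False}$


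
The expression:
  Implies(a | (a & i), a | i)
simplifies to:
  True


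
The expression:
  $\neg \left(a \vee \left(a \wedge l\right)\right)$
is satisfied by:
  {a: False}


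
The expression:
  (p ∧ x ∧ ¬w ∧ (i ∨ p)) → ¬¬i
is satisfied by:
  {i: True, w: True, p: False, x: False}
  {i: True, p: False, w: False, x: False}
  {w: True, i: False, p: False, x: False}
  {i: False, p: False, w: False, x: False}
  {x: True, i: True, w: True, p: False}
  {x: True, i: True, p: False, w: False}
  {x: True, w: True, i: False, p: False}
  {x: True, i: False, p: False, w: False}
  {i: True, p: True, w: True, x: False}
  {i: True, p: True, x: False, w: False}
  {p: True, w: True, x: False, i: False}
  {p: True, x: False, w: False, i: False}
  {i: True, p: True, x: True, w: True}
  {i: True, p: True, x: True, w: False}
  {p: True, x: True, w: True, i: False}


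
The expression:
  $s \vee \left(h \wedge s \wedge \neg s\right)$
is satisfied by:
  {s: True}


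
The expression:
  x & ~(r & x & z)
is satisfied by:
  {x: True, z: False, r: False}
  {x: True, r: True, z: False}
  {x: True, z: True, r: False}


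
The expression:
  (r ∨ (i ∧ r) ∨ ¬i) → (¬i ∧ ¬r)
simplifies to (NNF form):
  ¬r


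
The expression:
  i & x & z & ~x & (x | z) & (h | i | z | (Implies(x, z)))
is never true.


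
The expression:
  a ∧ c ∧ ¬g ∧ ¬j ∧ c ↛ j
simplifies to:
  a ∧ c ∧ ¬g ∧ ¬j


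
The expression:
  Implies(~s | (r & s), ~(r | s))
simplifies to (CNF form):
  ~r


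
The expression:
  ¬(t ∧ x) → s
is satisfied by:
  {t: True, s: True, x: True}
  {t: True, s: True, x: False}
  {s: True, x: True, t: False}
  {s: True, x: False, t: False}
  {t: True, x: True, s: False}


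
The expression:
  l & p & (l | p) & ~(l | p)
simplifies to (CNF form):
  False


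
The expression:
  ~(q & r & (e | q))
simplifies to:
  ~q | ~r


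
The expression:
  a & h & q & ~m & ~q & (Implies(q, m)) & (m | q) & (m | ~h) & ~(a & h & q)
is never true.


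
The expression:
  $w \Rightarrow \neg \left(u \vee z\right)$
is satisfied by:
  {z: False, w: False, u: False}
  {u: True, z: False, w: False}
  {z: True, u: False, w: False}
  {u: True, z: True, w: False}
  {w: True, u: False, z: False}


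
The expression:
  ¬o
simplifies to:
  ¬o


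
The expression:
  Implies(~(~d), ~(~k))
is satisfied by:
  {k: True, d: False}
  {d: False, k: False}
  {d: True, k: True}


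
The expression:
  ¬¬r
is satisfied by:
  {r: True}


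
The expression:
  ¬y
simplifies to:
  ¬y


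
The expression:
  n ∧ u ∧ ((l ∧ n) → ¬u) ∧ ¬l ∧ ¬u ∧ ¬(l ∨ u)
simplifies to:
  False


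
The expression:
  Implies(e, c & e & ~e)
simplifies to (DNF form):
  ~e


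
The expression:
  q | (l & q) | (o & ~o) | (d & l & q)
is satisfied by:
  {q: True}


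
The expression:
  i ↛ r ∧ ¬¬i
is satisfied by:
  {i: True, r: False}


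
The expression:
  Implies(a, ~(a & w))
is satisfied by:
  {w: False, a: False}
  {a: True, w: False}
  {w: True, a: False}


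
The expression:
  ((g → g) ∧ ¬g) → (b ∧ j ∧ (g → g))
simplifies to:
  g ∨ (b ∧ j)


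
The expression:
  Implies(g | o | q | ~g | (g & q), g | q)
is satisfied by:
  {q: True, g: True}
  {q: True, g: False}
  {g: True, q: False}


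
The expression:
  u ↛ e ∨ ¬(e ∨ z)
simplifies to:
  ¬e ∧ (u ∨ ¬z)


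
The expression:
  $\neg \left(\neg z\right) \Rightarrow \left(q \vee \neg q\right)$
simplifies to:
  $\text{True}$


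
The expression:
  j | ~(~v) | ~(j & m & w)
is always true.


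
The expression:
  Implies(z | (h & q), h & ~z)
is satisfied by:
  {z: False}


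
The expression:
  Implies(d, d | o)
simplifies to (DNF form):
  True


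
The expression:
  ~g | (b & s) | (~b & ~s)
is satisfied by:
  {s: False, g: False, b: False}
  {b: True, s: False, g: False}
  {s: True, b: False, g: False}
  {b: True, s: True, g: False}
  {g: True, b: False, s: False}
  {g: True, b: True, s: True}


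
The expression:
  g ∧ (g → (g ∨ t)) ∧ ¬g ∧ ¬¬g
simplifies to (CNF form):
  False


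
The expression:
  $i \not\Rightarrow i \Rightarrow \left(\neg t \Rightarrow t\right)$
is always true.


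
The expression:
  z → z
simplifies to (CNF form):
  True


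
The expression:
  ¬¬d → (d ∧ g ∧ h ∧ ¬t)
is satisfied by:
  {h: True, g: True, t: False, d: False}
  {h: True, g: False, t: False, d: False}
  {g: True, h: False, t: False, d: False}
  {h: False, g: False, t: False, d: False}
  {h: True, t: True, g: True, d: False}
  {h: True, t: True, g: False, d: False}
  {t: True, g: True, h: False, d: False}
  {t: True, g: False, h: False, d: False}
  {d: True, h: True, t: False, g: True}


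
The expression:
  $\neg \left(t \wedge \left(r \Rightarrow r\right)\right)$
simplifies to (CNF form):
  $\neg t$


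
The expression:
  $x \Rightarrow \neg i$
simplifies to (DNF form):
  $\neg i \vee \neg x$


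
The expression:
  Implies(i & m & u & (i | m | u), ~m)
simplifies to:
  ~i | ~m | ~u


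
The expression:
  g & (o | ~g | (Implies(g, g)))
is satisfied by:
  {g: True}


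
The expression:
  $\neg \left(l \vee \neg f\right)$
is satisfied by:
  {f: True, l: False}


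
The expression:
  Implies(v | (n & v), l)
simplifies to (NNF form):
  l | ~v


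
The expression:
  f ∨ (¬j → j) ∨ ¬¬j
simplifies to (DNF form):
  f ∨ j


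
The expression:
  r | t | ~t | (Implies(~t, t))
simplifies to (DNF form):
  True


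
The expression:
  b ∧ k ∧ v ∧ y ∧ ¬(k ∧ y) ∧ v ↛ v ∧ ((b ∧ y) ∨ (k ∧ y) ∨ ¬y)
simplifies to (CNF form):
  False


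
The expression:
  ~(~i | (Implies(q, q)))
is never true.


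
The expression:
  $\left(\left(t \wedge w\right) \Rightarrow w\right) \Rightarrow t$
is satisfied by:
  {t: True}


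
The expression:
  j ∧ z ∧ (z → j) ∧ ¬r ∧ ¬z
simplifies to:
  False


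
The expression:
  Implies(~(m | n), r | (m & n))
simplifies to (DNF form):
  m | n | r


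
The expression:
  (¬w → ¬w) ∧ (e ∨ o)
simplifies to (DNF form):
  e ∨ o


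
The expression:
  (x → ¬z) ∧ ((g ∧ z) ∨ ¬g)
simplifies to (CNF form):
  (z ∨ ¬g) ∧ (z ∨ ¬z) ∧ (¬g ∨ ¬x) ∧ (¬x ∨ ¬z)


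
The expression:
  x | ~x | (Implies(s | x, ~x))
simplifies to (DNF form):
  True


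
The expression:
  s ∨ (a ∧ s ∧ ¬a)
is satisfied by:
  {s: True}


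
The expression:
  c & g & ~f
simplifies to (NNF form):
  c & g & ~f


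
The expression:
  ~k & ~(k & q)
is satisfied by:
  {k: False}


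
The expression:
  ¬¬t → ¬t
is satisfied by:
  {t: False}


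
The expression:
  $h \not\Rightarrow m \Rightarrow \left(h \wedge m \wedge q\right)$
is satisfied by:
  {m: True, h: False}
  {h: False, m: False}
  {h: True, m: True}


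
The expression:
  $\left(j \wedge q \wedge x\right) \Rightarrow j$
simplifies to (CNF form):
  $\text{True}$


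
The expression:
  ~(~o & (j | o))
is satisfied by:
  {o: True, j: False}
  {j: False, o: False}
  {j: True, o: True}


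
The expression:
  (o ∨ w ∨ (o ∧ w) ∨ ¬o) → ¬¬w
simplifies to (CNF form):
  w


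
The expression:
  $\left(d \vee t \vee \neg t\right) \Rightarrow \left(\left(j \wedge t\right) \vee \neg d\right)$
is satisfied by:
  {t: True, j: True, d: False}
  {t: True, j: False, d: False}
  {j: True, t: False, d: False}
  {t: False, j: False, d: False}
  {d: True, t: True, j: True}


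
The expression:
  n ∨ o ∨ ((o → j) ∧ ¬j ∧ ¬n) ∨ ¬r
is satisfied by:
  {n: True, o: True, r: False, j: False}
  {n: True, o: False, r: False, j: False}
  {o: True, j: False, n: False, r: False}
  {j: False, o: False, n: False, r: False}
  {j: True, n: True, o: True, r: False}
  {j: True, n: True, o: False, r: False}
  {j: True, o: True, n: False, r: False}
  {j: True, o: False, n: False, r: False}
  {r: True, n: True, o: True, j: False}
  {r: True, n: True, o: False, j: False}
  {r: True, o: True, n: False, j: False}
  {r: True, o: False, n: False, j: False}
  {j: True, r: True, n: True, o: True}
  {j: True, r: True, n: True, o: False}
  {j: True, r: True, o: True, n: False}


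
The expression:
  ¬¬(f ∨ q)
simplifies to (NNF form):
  f ∨ q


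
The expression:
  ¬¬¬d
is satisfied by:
  {d: False}


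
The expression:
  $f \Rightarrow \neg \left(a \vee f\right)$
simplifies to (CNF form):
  $\neg f$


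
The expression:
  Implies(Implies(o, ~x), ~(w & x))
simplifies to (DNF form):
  o | ~w | ~x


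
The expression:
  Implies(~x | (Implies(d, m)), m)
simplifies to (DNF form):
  m | (d & x)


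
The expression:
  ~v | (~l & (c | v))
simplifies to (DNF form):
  ~l | ~v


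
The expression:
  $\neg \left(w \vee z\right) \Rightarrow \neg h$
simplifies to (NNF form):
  $w \vee z \vee \neg h$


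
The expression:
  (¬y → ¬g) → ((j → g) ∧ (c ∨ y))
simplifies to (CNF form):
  (g ∨ ¬j) ∧ (c ∨ g ∨ y) ∧ (c ∨ g ∨ ¬j) ∧ (g ∨ y ∨ ¬j)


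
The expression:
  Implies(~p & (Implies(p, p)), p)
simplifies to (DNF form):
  p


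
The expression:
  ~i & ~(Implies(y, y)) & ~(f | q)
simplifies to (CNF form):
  False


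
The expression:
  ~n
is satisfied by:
  {n: False}


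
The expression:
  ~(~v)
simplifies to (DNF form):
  v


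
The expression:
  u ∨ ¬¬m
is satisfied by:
  {m: True, u: True}
  {m: True, u: False}
  {u: True, m: False}


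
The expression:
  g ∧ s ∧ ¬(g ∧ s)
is never true.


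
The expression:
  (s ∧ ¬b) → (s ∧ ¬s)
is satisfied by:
  {b: True, s: False}
  {s: False, b: False}
  {s: True, b: True}


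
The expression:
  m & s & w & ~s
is never true.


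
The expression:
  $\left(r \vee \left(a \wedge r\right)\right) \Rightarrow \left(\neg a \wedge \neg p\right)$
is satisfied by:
  {p: False, r: False, a: False}
  {a: True, p: False, r: False}
  {p: True, a: False, r: False}
  {a: True, p: True, r: False}
  {r: True, a: False, p: False}


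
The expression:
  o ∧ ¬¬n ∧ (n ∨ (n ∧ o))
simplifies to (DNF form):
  n ∧ o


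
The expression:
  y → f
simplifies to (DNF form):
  f ∨ ¬y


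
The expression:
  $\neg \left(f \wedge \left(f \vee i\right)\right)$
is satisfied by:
  {f: False}


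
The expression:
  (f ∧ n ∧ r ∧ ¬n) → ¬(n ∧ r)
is always true.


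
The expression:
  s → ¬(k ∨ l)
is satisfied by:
  {k: False, s: False, l: False}
  {l: True, k: False, s: False}
  {k: True, l: False, s: False}
  {l: True, k: True, s: False}
  {s: True, l: False, k: False}


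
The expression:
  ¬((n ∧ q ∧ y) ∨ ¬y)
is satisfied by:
  {y: True, q: False, n: False}
  {n: True, y: True, q: False}
  {q: True, y: True, n: False}


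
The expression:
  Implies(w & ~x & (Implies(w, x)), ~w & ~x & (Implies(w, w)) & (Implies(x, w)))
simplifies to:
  True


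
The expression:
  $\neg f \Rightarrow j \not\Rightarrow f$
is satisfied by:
  {f: True, j: True}
  {f: True, j: False}
  {j: True, f: False}


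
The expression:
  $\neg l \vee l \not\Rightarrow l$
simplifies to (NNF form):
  $\neg l$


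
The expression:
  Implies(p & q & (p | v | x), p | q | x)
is always true.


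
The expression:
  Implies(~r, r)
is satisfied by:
  {r: True}


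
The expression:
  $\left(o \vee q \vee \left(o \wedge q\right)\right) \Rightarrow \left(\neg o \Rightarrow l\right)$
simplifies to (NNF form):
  $l \vee o \vee \neg q$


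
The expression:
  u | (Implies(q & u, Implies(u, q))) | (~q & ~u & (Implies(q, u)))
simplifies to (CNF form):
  True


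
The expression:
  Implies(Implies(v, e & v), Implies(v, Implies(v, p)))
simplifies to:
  p | ~e | ~v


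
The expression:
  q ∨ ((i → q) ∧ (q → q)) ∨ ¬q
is always true.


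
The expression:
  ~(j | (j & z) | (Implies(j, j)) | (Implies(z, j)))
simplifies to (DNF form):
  False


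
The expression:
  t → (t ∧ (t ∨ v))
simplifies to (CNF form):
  True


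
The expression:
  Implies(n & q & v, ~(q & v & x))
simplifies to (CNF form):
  ~n | ~q | ~v | ~x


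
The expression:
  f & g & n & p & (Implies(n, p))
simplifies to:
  f & g & n & p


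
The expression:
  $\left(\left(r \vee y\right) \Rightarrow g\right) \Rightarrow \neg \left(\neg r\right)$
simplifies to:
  $r \vee \left(y \wedge \neg g\right)$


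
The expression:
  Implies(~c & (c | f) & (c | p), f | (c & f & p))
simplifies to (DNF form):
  True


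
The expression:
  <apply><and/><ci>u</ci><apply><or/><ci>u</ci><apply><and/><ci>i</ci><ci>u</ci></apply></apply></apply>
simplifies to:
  <ci>u</ci>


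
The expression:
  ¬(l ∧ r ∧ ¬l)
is always true.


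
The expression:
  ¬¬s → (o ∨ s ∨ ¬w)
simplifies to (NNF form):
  True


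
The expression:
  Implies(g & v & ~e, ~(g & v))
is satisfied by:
  {e: True, g: False, v: False}
  {g: False, v: False, e: False}
  {e: True, v: True, g: False}
  {v: True, g: False, e: False}
  {e: True, g: True, v: False}
  {g: True, e: False, v: False}
  {e: True, v: True, g: True}


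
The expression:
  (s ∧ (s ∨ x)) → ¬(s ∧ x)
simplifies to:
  ¬s ∨ ¬x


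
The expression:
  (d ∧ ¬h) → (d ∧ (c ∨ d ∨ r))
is always true.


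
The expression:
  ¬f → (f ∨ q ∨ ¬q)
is always true.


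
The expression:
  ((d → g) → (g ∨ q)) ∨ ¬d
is always true.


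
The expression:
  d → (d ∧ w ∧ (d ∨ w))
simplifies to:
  w ∨ ¬d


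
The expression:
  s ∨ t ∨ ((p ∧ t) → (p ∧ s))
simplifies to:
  True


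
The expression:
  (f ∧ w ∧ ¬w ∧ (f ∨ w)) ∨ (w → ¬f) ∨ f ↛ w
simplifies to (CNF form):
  ¬f ∨ ¬w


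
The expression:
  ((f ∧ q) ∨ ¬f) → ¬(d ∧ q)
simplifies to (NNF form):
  ¬d ∨ ¬q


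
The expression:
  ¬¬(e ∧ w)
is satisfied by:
  {e: True, w: True}


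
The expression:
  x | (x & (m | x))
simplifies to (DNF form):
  x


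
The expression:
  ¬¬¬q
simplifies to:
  ¬q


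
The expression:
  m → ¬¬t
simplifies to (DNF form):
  t ∨ ¬m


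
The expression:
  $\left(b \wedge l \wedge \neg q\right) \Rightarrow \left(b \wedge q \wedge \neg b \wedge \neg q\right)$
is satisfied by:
  {q: True, l: False, b: False}
  {l: False, b: False, q: False}
  {b: True, q: True, l: False}
  {b: True, l: False, q: False}
  {q: True, l: True, b: False}
  {l: True, q: False, b: False}
  {b: True, l: True, q: True}


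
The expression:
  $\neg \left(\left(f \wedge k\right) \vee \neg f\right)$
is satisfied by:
  {f: True, k: False}


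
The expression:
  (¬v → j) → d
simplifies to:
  d ∨ (¬j ∧ ¬v)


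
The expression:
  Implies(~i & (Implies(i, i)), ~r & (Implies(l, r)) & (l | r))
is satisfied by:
  {i: True}


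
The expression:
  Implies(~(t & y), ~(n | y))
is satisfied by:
  {t: True, n: False, y: False}
  {n: False, y: False, t: False}
  {y: True, t: True, n: False}
  {y: True, t: True, n: True}


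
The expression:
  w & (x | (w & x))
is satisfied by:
  {w: True, x: True}


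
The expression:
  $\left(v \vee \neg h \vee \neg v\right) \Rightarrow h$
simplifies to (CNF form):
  $h$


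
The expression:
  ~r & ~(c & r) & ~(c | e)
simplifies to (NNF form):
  ~c & ~e & ~r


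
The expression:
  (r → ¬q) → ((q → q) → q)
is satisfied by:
  {q: True}


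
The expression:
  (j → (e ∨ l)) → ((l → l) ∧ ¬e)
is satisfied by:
  {e: False}


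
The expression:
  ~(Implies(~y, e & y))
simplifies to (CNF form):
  ~y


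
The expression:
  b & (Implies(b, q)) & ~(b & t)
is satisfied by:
  {b: True, q: True, t: False}


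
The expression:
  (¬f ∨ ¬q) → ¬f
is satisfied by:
  {q: True, f: False}
  {f: False, q: False}
  {f: True, q: True}


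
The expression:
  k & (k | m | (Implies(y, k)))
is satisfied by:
  {k: True}


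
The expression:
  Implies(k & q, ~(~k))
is always true.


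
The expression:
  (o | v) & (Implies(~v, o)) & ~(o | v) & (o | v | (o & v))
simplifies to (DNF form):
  False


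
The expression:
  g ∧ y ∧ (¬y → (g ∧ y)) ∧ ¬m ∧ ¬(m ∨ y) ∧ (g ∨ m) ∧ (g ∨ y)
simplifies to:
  False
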